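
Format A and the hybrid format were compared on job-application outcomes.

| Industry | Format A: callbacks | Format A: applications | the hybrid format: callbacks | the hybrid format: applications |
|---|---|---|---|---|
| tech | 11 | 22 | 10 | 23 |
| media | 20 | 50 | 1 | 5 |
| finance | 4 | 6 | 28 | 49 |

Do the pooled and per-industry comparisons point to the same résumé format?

Tech: Format A 11/22 = 50.0%, the hybrid format 10/23 = 43.5% → Format A
Media: Format A 20/50 = 40.0%, the hybrid format 1/5 = 20.0% → Format A
Finance: Format A 4/6 = 66.7%, the hybrid format 28/49 = 57.1% → Format A
Overall: Format A 35/78 = 44.9%, the hybrid format 39/77 = 50.6% → the hybrid format
Format A wins each industry group but the hybrid format wins overall — the comparison reverses. Format A's applications skew toward media, which has a lower base rate.

No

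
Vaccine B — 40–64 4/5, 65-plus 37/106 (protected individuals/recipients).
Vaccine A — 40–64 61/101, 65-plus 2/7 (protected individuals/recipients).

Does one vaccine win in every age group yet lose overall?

40–64: Vaccine B 4/5 = 80.0%, Vaccine A 61/101 = 60.4% → Vaccine B
65-plus: Vaccine B 37/106 = 34.9%, Vaccine A 2/7 = 28.6% → Vaccine B
Overall: Vaccine B 41/111 = 36.9%, Vaccine A 63/108 = 58.3% → Vaccine A
Vaccine B wins each age group but Vaccine A wins overall — the comparison reverses. Vaccine B's recipients skew toward 65-plus, which has a lower base rate.

Yes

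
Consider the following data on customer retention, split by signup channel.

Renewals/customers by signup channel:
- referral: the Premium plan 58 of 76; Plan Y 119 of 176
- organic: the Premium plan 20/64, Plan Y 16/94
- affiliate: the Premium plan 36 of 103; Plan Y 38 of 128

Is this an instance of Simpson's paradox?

No

Referral: the Premium plan 58/76 = 76.3%, Plan Y 119/176 = 67.6% → the Premium plan
Organic: the Premium plan 20/64 = 31.2%, Plan Y 16/94 = 17.0% → the Premium plan
Affiliate: the Premium plan 36/103 = 35.0%, Plan Y 38/128 = 29.7% → the Premium plan
Overall: the Premium plan 114/243 = 46.9%, Plan Y 173/398 = 43.5% → the Premium plan
The Premium plan wins overall and in every signup group — no reversal.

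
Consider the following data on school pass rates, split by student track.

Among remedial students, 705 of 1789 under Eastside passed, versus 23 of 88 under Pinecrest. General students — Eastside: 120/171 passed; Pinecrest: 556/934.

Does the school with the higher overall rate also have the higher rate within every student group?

No

Remedial: Eastside 705/1789 = 39.4%, Pinecrest 23/88 = 26.1% → Eastside
General: Eastside 120/171 = 70.2%, Pinecrest 556/934 = 59.5% → Eastside
Overall: Eastside 825/1960 = 42.1%, Pinecrest 579/1022 = 56.7% → Pinecrest
Eastside wins each student group but Pinecrest wins overall — the comparison reverses. Eastside's students skew toward remedial, which has a lower base rate.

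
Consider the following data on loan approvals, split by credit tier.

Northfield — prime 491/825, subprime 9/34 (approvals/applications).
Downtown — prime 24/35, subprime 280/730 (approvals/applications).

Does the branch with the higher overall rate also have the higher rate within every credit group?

Prime: Northfield 491/825 = 59.5%, Downtown 24/35 = 68.6% → Downtown
Subprime: Northfield 9/34 = 26.5%, Downtown 280/730 = 38.4% → Downtown
Overall: Northfield 500/859 = 58.2%, Downtown 304/765 = 39.7% → Northfield
Downtown wins each credit group but Northfield wins overall — the comparison reverses. Downtown's applications skew toward subprime, which has a lower base rate.

No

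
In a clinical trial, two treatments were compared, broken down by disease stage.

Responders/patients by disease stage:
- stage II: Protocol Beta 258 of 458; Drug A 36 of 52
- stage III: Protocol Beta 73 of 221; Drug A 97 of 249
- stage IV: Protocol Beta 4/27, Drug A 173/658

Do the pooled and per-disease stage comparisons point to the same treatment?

No

Stage II: Protocol Beta 258/458 = 56.3%, Drug A 36/52 = 69.2% → Drug A
Stage III: Protocol Beta 73/221 = 33.0%, Drug A 97/249 = 39.0% → Drug A
Stage IV: Protocol Beta 4/27 = 14.8%, Drug A 173/658 = 26.3% → Drug A
Overall: Protocol Beta 335/706 = 47.5%, Drug A 306/959 = 31.9% → Protocol Beta
Drug A wins each disease group but Protocol Beta wins overall — the comparison reverses. Drug A's patients skew toward stage IV, which has a lower base rate.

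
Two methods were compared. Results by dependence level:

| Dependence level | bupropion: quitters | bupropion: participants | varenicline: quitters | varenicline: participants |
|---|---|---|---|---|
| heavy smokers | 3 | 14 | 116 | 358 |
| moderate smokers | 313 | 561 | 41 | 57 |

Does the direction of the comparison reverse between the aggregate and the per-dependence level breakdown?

Yes

Heavy smokers: bupropion 3/14 = 21.4%, varenicline 116/358 = 32.4% → varenicline
Moderate smokers: bupropion 313/561 = 55.8%, varenicline 41/57 = 71.9% → varenicline
Overall: bupropion 316/575 = 55.0%, varenicline 157/415 = 37.8% → bupropion
Varenicline wins each dependence group but bupropion wins overall — the comparison reverses. Varenicline's participants skew toward heavy smokers, which has a lower base rate.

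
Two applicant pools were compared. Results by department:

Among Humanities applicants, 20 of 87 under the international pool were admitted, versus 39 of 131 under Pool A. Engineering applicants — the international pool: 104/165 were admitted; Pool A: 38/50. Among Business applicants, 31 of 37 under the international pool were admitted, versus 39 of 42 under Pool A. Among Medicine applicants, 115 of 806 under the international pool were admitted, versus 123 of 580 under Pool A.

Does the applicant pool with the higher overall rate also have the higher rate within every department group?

Yes

Humanities: the international pool 20/87 = 23.0%, Pool A 39/131 = 29.8% → Pool A
Engineering: the international pool 104/165 = 63.0%, Pool A 38/50 = 76.0% → Pool A
Business: the international pool 31/37 = 83.8%, Pool A 39/42 = 92.9% → Pool A
Medicine: the international pool 115/806 = 14.3%, Pool A 123/580 = 21.2% → Pool A
Overall: the international pool 270/1095 = 24.7%, Pool A 239/803 = 29.8% → Pool A
Pool A wins overall and in every department group — no reversal.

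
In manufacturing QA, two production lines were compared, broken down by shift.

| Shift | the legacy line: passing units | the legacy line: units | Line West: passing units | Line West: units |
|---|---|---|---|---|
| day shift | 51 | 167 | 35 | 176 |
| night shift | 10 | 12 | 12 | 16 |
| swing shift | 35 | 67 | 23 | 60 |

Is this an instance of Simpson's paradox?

No

Day shift: the legacy line 51/167 = 30.5%, Line West 35/176 = 19.9% → the legacy line
Night shift: the legacy line 10/12 = 83.3%, Line West 12/16 = 75.0% → the legacy line
Swing shift: the legacy line 35/67 = 52.2%, Line West 23/60 = 38.3% → the legacy line
Overall: the legacy line 96/246 = 39.0%, Line West 70/252 = 27.8% → the legacy line
The legacy line wins overall and in every shift group — no reversal.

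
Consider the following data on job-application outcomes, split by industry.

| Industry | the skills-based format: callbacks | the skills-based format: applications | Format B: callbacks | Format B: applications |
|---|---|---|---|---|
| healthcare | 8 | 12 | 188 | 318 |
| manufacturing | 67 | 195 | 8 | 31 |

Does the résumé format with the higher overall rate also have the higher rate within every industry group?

No

Healthcare: the skills-based format 8/12 = 66.7%, Format B 188/318 = 59.1% → the skills-based format
Manufacturing: the skills-based format 67/195 = 34.4%, Format B 8/31 = 25.8% → the skills-based format
Overall: the skills-based format 75/207 = 36.2%, Format B 196/349 = 56.2% → Format B
The skills-based format wins each industry group but Format B wins overall — the comparison reverses. The skills-based format's applications skew toward manufacturing, which has a lower base rate.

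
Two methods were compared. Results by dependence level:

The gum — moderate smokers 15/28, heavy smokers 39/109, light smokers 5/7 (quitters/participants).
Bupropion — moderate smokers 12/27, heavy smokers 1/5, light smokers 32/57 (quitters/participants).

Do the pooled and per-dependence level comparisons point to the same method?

No

Moderate smokers: the gum 15/28 = 53.6%, bupropion 12/27 = 44.4% → the gum
Heavy smokers: the gum 39/109 = 35.8%, bupropion 1/5 = 20.0% → the gum
Light smokers: the gum 5/7 = 71.4%, bupropion 32/57 = 56.1% → the gum
Overall: the gum 59/144 = 41.0%, bupropion 45/89 = 50.6% → bupropion
The gum wins each dependence group but bupropion wins overall — the comparison reverses. The gum's participants skew toward heavy smokers, which has a lower base rate.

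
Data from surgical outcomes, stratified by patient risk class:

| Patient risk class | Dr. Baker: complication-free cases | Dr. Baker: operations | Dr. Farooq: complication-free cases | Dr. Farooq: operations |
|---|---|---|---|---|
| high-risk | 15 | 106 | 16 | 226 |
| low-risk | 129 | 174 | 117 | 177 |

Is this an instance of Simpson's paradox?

No

High-risk: Dr. Baker 15/106 = 14.2%, Dr. Farooq 16/226 = 7.1% → Dr. Baker
Low-risk: Dr. Baker 129/174 = 74.1%, Dr. Farooq 117/177 = 66.1% → Dr. Baker
Overall: Dr. Baker 144/280 = 51.4%, Dr. Farooq 133/403 = 33.0% → Dr. Baker
Dr. Baker wins overall and in every patient risk group — no reversal.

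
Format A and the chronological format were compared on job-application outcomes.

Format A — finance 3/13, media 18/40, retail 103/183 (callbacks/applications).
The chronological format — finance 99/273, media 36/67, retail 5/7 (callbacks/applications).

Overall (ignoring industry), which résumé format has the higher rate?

Finance: Format A 3/13 = 23.1%, the chronological format 99/273 = 36.3% → the chronological format
Media: Format A 18/40 = 45.0%, the chronological format 36/67 = 53.7% → the chronological format
Retail: Format A 103/183 = 56.3%, the chronological format 5/7 = 71.4% → the chronological format
Overall: Format A 124/236 = 52.5%, the chronological format 140/347 = 40.3% → Format A
(The chronological format wins every industry group but Format A wins overall — the chronological format's applications skew toward the low-rate finance group.)

Format A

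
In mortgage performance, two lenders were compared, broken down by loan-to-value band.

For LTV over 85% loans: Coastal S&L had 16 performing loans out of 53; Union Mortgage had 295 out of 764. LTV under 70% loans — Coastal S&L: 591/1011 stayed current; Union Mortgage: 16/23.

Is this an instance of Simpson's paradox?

Yes

LTV over 85%: Coastal S&L 16/53 = 30.2%, Union Mortgage 295/764 = 38.6% → Union Mortgage
LTV under 70%: Coastal S&L 591/1011 = 58.5%, Union Mortgage 16/23 = 69.6% → Union Mortgage
Overall: Coastal S&L 607/1064 = 57.0%, Union Mortgage 311/787 = 39.5% → Coastal S&L
Union Mortgage wins each loan-to-value group but Coastal S&L wins overall — the comparison reverses. Union Mortgage's loans skew toward LTV over 85%, which has a lower base rate.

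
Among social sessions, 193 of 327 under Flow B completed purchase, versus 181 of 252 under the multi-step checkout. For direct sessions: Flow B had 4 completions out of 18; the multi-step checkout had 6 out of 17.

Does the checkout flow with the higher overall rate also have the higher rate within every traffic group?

Yes

Social: Flow B 193/327 = 59.0%, the multi-step checkout 181/252 = 71.8% → the multi-step checkout
Direct: Flow B 4/18 = 22.2%, the multi-step checkout 6/17 = 35.3% → the multi-step checkout
Overall: Flow B 197/345 = 57.1%, the multi-step checkout 187/269 = 69.5% → the multi-step checkout
The multi-step checkout wins overall and in every traffic group — no reversal.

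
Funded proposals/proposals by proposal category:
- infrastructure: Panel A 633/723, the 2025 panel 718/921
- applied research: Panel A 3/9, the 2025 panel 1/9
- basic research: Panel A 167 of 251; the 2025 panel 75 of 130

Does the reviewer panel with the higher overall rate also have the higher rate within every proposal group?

Infrastructure: Panel A 633/723 = 87.6%, the 2025 panel 718/921 = 78.0% → Panel A
Applied research: Panel A 3/9 = 33.3%, the 2025 panel 1/9 = 11.1% → Panel A
Basic research: Panel A 167/251 = 66.5%, the 2025 panel 75/130 = 57.7% → Panel A
Overall: Panel A 803/983 = 81.7%, the 2025 panel 794/1060 = 74.9% → Panel A
Panel A wins overall and in every proposal group — no reversal.

Yes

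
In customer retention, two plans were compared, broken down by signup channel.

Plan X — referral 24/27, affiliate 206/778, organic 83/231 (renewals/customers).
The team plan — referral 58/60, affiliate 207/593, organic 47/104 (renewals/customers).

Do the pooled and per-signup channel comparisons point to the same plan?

Yes

Referral: Plan X 24/27 = 88.9%, the team plan 58/60 = 96.7% → the team plan
Affiliate: Plan X 206/778 = 26.5%, the team plan 207/593 = 34.9% → the team plan
Organic: Plan X 83/231 = 35.9%, the team plan 47/104 = 45.2% → the team plan
Overall: Plan X 313/1036 = 30.2%, the team plan 312/757 = 41.2% → the team plan
The team plan wins overall and in every signup group — no reversal.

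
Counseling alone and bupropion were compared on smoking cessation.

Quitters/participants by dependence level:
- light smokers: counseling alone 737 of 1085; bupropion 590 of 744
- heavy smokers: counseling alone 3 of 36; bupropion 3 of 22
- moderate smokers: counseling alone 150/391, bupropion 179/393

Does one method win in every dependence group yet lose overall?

No

Light smokers: counseling alone 737/1085 = 67.9%, bupropion 590/744 = 79.3% → bupropion
Heavy smokers: counseling alone 3/36 = 8.3%, bupropion 3/22 = 13.6% → bupropion
Moderate smokers: counseling alone 150/391 = 38.4%, bupropion 179/393 = 45.5% → bupropion
Overall: counseling alone 890/1512 = 58.9%, bupropion 772/1159 = 66.6% → bupropion
Bupropion wins overall and in every dependence group — no reversal.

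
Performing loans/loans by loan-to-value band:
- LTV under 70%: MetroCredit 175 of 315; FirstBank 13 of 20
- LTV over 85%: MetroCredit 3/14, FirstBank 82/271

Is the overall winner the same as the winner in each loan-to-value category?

LTV under 70%: MetroCredit 175/315 = 55.6%, FirstBank 13/20 = 65.0% → FirstBank
LTV over 85%: MetroCredit 3/14 = 21.4%, FirstBank 82/271 = 30.3% → FirstBank
Overall: MetroCredit 178/329 = 54.1%, FirstBank 95/291 = 32.6% → MetroCredit
FirstBank wins each loan-to-value group but MetroCredit wins overall — the comparison reverses. FirstBank's loans skew toward LTV over 85%, which has a lower base rate.

No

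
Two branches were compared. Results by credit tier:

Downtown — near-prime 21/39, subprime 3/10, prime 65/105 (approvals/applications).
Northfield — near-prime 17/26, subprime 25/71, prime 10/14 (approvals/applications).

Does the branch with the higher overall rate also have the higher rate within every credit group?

Near-prime: Downtown 21/39 = 53.8%, Northfield 17/26 = 65.4% → Northfield
Subprime: Downtown 3/10 = 30.0%, Northfield 25/71 = 35.2% → Northfield
Prime: Downtown 65/105 = 61.9%, Northfield 10/14 = 71.4% → Northfield
Overall: Downtown 89/154 = 57.8%, Northfield 52/111 = 46.8% → Downtown
Northfield wins each credit group but Downtown wins overall — the comparison reverses. Northfield's applications skew toward subprime, which has a lower base rate.

No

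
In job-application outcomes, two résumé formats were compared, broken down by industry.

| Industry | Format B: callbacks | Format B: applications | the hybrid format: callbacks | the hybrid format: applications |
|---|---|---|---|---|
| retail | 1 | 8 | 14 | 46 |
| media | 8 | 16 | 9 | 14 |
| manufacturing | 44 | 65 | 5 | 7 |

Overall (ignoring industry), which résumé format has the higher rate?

Retail: Format B 1/8 = 12.5%, the hybrid format 14/46 = 30.4% → the hybrid format
Media: Format B 8/16 = 50.0%, the hybrid format 9/14 = 64.3% → the hybrid format
Manufacturing: Format B 44/65 = 67.7%, the hybrid format 5/7 = 71.4% → the hybrid format
Overall: Format B 53/89 = 59.6%, the hybrid format 28/67 = 41.8% → Format B
(The hybrid format wins every industry group but Format B wins overall — the hybrid format's applications skew toward the low-rate retail group.)

Format B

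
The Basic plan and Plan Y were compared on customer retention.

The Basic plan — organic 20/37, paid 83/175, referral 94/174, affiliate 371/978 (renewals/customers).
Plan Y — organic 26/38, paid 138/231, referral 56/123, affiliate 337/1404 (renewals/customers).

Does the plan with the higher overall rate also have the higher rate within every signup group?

Organic: the Basic plan 20/37 = 54.1%, Plan Y 26/38 = 68.4% → Plan Y
Paid: the Basic plan 83/175 = 47.4%, Plan Y 138/231 = 59.7% → Plan Y
Referral: the Basic plan 94/174 = 54.0%, Plan Y 56/123 = 45.5% → the Basic plan
Affiliate: the Basic plan 371/978 = 37.9%, Plan Y 337/1404 = 24.0% → the Basic plan
Overall: the Basic plan 568/1364 = 41.6%, Plan Y 557/1796 = 31.0% → the Basic plan
Neither sweeps: the Basic plan wins 2 of 4 groups, Plan Y wins 2. The Basic plan wins overall but not every group — no Simpson reversal.

No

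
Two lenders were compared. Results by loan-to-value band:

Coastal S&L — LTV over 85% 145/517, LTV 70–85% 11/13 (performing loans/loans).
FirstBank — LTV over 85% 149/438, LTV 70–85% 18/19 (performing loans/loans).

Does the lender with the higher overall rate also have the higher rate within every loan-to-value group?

LTV over 85%: Coastal S&L 145/517 = 28.0%, FirstBank 149/438 = 34.0% → FirstBank
LTV 70–85%: Coastal S&L 11/13 = 84.6%, FirstBank 18/19 = 94.7% → FirstBank
Overall: Coastal S&L 156/530 = 29.4%, FirstBank 167/457 = 36.5% → FirstBank
FirstBank wins overall and in every loan-to-value group — no reversal.

Yes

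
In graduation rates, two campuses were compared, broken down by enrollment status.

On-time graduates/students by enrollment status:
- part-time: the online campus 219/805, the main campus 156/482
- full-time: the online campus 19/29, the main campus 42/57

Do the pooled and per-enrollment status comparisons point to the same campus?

Part-time: the online campus 219/805 = 27.2%, the main campus 156/482 = 32.4% → the main campus
Full-time: the online campus 19/29 = 65.5%, the main campus 42/57 = 73.7% → the main campus
Overall: the online campus 238/834 = 28.5%, the main campus 198/539 = 36.7% → the main campus
The main campus wins overall and in every enrollment group — no reversal.

Yes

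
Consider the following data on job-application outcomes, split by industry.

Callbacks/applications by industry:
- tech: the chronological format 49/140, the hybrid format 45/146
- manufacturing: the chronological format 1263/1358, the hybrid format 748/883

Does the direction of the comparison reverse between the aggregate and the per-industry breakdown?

No

Tech: the chronological format 49/140 = 35.0%, the hybrid format 45/146 = 30.8% → the chronological format
Manufacturing: the chronological format 1263/1358 = 93.0%, the hybrid format 748/883 = 84.7% → the chronological format
Overall: the chronological format 1312/1498 = 87.6%, the hybrid format 793/1029 = 77.1% → the chronological format
The chronological format wins overall and in every industry group — no reversal.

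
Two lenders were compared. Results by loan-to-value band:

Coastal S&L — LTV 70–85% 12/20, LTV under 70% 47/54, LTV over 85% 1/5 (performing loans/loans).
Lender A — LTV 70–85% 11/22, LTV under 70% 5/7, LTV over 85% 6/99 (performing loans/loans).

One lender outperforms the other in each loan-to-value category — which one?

Coastal S&L

LTV 70–85%: Coastal S&L 12/20 = 60.0%, Lender A 11/22 = 50.0% → Coastal S&L
LTV under 70%: Coastal S&L 47/54 = 87.0%, Lender A 5/7 = 71.4% → Coastal S&L
LTV over 85%: Coastal S&L 1/5 = 20.0%, Lender A 6/99 = 6.1% → Coastal S&L
Coastal S&L has the higher rate in all 3 groups.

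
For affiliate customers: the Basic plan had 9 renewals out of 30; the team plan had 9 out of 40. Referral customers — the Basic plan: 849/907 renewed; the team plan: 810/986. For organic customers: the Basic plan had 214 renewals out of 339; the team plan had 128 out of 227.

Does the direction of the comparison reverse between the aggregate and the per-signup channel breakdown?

Affiliate: the Basic plan 9/30 = 30.0%, the team plan 9/40 = 22.5% → the Basic plan
Referral: the Basic plan 849/907 = 93.6%, the team plan 810/986 = 82.2% → the Basic plan
Organic: the Basic plan 214/339 = 63.1%, the team plan 128/227 = 56.4% → the Basic plan
Overall: the Basic plan 1072/1276 = 84.0%, the team plan 947/1253 = 75.6% → the Basic plan
The Basic plan wins overall and in every signup group — no reversal.

No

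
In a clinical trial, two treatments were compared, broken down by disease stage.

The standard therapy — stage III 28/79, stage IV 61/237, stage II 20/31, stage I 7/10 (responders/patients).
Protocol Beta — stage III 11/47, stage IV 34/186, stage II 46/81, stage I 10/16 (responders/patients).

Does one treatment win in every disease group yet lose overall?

Stage III: the standard therapy 28/79 = 35.4%, Protocol Beta 11/47 = 23.4% → the standard therapy
Stage IV: the standard therapy 61/237 = 25.7%, Protocol Beta 34/186 = 18.3% → the standard therapy
Stage II: the standard therapy 20/31 = 64.5%, Protocol Beta 46/81 = 56.8% → the standard therapy
Stage I: the standard therapy 7/10 = 70.0%, Protocol Beta 10/16 = 62.5% → the standard therapy
Overall: the standard therapy 116/357 = 32.5%, Protocol Beta 101/330 = 30.6% → the standard therapy
The standard therapy wins overall and in every disease group — no reversal.

No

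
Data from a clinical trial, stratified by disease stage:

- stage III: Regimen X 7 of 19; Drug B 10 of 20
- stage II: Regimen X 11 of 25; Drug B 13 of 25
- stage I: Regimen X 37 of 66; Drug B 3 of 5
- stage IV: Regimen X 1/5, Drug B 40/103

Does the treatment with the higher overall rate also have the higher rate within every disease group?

No

Stage III: Regimen X 7/19 = 36.8%, Drug B 10/20 = 50.0% → Drug B
Stage II: Regimen X 11/25 = 44.0%, Drug B 13/25 = 52.0% → Drug B
Stage I: Regimen X 37/66 = 56.1%, Drug B 3/5 = 60.0% → Drug B
Stage IV: Regimen X 1/5 = 20.0%, Drug B 40/103 = 38.8% → Drug B
Overall: Regimen X 56/115 = 48.7%, Drug B 66/153 = 43.1% → Regimen X
Drug B wins each disease group but Regimen X wins overall — the comparison reverses. Drug B's patients skew toward stage IV, which has a lower base rate.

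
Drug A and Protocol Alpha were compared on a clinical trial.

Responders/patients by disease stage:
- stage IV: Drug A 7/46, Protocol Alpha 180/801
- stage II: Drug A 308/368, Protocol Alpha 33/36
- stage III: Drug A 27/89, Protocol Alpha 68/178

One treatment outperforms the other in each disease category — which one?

Protocol Alpha

Stage IV: Drug A 7/46 = 15.2%, Protocol Alpha 180/801 = 22.5% → Protocol Alpha
Stage II: Drug A 308/368 = 83.7%, Protocol Alpha 33/36 = 91.7% → Protocol Alpha
Stage III: Drug A 27/89 = 30.3%, Protocol Alpha 68/178 = 38.2% → Protocol Alpha
Protocol Alpha has the higher rate in all 3 groups.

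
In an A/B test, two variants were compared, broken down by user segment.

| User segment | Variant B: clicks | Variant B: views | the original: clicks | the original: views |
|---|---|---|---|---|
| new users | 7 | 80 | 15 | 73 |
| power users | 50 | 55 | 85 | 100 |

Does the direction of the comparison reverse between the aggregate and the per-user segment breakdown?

New users: Variant B 7/80 = 8.8%, the original 15/73 = 20.5% → the original
Power users: Variant B 50/55 = 90.9%, the original 85/100 = 85.0% → Variant B
Overall: Variant B 57/135 = 42.2%, the original 100/173 = 57.8% → the original
Neither sweeps: Variant B wins 1 of 2 groups, the original wins 1. The original wins overall but not every group — no Simpson reversal.

No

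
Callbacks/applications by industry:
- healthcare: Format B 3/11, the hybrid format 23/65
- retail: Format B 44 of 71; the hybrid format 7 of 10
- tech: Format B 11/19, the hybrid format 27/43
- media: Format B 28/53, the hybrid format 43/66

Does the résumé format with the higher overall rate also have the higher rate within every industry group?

Healthcare: Format B 3/11 = 27.3%, the hybrid format 23/65 = 35.4% → the hybrid format
Retail: Format B 44/71 = 62.0%, the hybrid format 7/10 = 70.0% → the hybrid format
Tech: Format B 11/19 = 57.9%, the hybrid format 27/43 = 62.8% → the hybrid format
Media: Format B 28/53 = 52.8%, the hybrid format 43/66 = 65.2% → the hybrid format
Overall: Format B 86/154 = 55.8%, the hybrid format 100/184 = 54.3% → Format B
The hybrid format wins each industry group but Format B wins overall — the comparison reverses. The hybrid format's applications skew toward healthcare, which has a lower base rate.

No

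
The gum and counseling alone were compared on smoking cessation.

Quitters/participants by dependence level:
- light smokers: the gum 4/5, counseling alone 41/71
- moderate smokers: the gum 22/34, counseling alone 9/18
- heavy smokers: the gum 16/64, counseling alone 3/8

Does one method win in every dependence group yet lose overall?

Light smokers: the gum 4/5 = 80.0%, counseling alone 41/71 = 57.7% → the gum
Moderate smokers: the gum 22/34 = 64.7%, counseling alone 9/18 = 50.0% → the gum
Heavy smokers: the gum 16/64 = 25.0%, counseling alone 3/8 = 37.5% → counseling alone
Overall: the gum 42/103 = 40.8%, counseling alone 53/97 = 54.6% → counseling alone
Neither sweeps: the gum wins 2 of 3 groups, counseling alone wins 1. Counseling alone wins overall but not every group — no Simpson reversal.

No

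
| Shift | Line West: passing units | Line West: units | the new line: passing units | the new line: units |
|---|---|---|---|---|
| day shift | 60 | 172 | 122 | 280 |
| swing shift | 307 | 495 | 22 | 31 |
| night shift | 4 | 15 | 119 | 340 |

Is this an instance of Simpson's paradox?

Day shift: Line West 60/172 = 34.9%, the new line 122/280 = 43.6% → the new line
Swing shift: Line West 307/495 = 62.0%, the new line 22/31 = 71.0% → the new line
Night shift: Line West 4/15 = 26.7%, the new line 119/340 = 35.0% → the new line
Overall: Line West 371/682 = 54.4%, the new line 263/651 = 40.4% → Line West
The new line wins each shift group but Line West wins overall — the comparison reverses. The new line's units skew toward night shift, which has a lower base rate.

Yes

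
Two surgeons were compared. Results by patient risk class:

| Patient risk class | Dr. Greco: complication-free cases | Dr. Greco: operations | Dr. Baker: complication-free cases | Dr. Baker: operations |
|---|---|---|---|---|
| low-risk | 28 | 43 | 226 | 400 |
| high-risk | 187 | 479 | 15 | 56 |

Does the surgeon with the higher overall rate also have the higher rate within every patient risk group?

Low-risk: Dr. Greco 28/43 = 65.1%, Dr. Baker 226/400 = 56.5% → Dr. Greco
High-risk: Dr. Greco 187/479 = 39.0%, Dr. Baker 15/56 = 26.8% → Dr. Greco
Overall: Dr. Greco 215/522 = 41.2%, Dr. Baker 241/456 = 52.9% → Dr. Baker
Dr. Greco wins each patient risk group but Dr. Baker wins overall — the comparison reverses. Dr. Greco's operations skew toward high-risk, which has a lower base rate.

No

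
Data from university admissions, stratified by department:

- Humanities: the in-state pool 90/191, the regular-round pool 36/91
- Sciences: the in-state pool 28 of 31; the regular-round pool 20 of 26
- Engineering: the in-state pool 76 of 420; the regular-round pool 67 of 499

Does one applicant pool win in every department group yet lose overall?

Humanities: the in-state pool 90/191 = 47.1%, the regular-round pool 36/91 = 39.6% → the in-state pool
Sciences: the in-state pool 28/31 = 90.3%, the regular-round pool 20/26 = 76.9% → the in-state pool
Engineering: the in-state pool 76/420 = 18.1%, the regular-round pool 67/499 = 13.4% → the in-state pool
Overall: the in-state pool 194/642 = 30.2%, the regular-round pool 123/616 = 20.0% → the in-state pool
The in-state pool wins overall and in every department group — no reversal.

No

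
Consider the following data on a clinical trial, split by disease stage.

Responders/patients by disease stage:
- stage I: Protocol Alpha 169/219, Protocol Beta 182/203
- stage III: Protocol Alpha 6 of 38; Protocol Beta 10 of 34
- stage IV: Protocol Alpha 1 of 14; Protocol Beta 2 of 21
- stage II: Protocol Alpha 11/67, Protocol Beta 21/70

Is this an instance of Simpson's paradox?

Stage I: Protocol Alpha 169/219 = 77.2%, Protocol Beta 182/203 = 89.7% → Protocol Beta
Stage III: Protocol Alpha 6/38 = 15.8%, Protocol Beta 10/34 = 29.4% → Protocol Beta
Stage IV: Protocol Alpha 1/14 = 7.1%, Protocol Beta 2/21 = 9.5% → Protocol Beta
Stage II: Protocol Alpha 11/67 = 16.4%, Protocol Beta 21/70 = 30.0% → Protocol Beta
Overall: Protocol Alpha 187/338 = 55.3%, Protocol Beta 215/328 = 65.5% → Protocol Beta
Protocol Beta wins overall and in every disease group — no reversal.

No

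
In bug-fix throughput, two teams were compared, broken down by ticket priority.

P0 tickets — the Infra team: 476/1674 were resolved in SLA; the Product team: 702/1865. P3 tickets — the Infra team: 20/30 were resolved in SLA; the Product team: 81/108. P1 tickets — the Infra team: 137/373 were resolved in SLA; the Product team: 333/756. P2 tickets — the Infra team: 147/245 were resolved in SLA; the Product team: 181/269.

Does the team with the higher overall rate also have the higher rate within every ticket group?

Yes

P0: the Infra team 476/1674 = 28.4%, the Product team 702/1865 = 37.6% → the Product team
P3: the Infra team 20/30 = 66.7%, the Product team 81/108 = 75.0% → the Product team
P1: the Infra team 137/373 = 36.7%, the Product team 333/756 = 44.0% → the Product team
P2: the Infra team 147/245 = 60.0%, the Product team 181/269 = 67.3% → the Product team
Overall: the Infra team 780/2322 = 33.6%, the Product team 1297/2998 = 43.3% → the Product team
The Product team wins overall and in every ticket group — no reversal.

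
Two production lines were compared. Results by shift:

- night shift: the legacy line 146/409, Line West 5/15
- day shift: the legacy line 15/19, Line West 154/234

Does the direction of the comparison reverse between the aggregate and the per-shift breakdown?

Night shift: the legacy line 146/409 = 35.7%, Line West 5/15 = 33.3% → the legacy line
Day shift: the legacy line 15/19 = 78.9%, Line West 154/234 = 65.8% → the legacy line
Overall: the legacy line 161/428 = 37.6%, Line West 159/249 = 63.9% → Line West
The legacy line wins each shift group but Line West wins overall — the comparison reverses. The legacy line's units skew toward night shift, which has a lower base rate.

Yes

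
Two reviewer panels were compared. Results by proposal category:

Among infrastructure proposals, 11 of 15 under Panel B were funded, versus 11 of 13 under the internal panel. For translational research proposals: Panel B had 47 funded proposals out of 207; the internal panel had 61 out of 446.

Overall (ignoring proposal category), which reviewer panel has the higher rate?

Infrastructure: Panel B 11/15 = 73.3%, the internal panel 11/13 = 84.6% → the internal panel
Translational research: Panel B 47/207 = 22.7%, the internal panel 61/446 = 13.7% → Panel B
Overall: Panel B 58/222 = 26.1%, the internal panel 72/459 = 15.7% → Panel B
(Neither sweeps every proposal group, but Panel B has the higher pooled rate.)

Panel B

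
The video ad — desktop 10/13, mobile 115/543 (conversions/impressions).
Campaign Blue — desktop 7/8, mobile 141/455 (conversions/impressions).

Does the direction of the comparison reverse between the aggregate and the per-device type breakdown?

Desktop: the video ad 10/13 = 76.9%, Campaign Blue 7/8 = 87.5% → Campaign Blue
Mobile: the video ad 115/543 = 21.2%, Campaign Blue 141/455 = 31.0% → Campaign Blue
Overall: the video ad 125/556 = 22.5%, Campaign Blue 148/463 = 32.0% → Campaign Blue
Campaign Blue wins overall and in every device group — no reversal.

No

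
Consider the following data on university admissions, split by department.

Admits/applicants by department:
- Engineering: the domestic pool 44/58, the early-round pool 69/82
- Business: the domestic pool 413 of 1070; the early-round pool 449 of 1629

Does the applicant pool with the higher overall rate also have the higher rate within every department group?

Engineering: the domestic pool 44/58 = 75.9%, the early-round pool 69/82 = 84.1% → the early-round pool
Business: the domestic pool 413/1070 = 38.6%, the early-round pool 449/1629 = 27.6% → the domestic pool
Overall: the domestic pool 457/1128 = 40.5%, the early-round pool 518/1711 = 30.3% → the domestic pool
Neither sweeps: the domestic pool wins 1 of 2 groups, the early-round pool wins 1. The domestic pool wins overall but not every group — no Simpson reversal.

No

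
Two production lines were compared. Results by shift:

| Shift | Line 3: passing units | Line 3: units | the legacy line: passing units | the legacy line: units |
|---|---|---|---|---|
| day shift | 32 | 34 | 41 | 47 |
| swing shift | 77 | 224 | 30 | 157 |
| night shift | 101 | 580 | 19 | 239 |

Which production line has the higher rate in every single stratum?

Line 3

Day shift: Line 3 32/34 = 94.1%, the legacy line 41/47 = 87.2% → Line 3
Swing shift: Line 3 77/224 = 34.4%, the legacy line 30/157 = 19.1% → Line 3
Night shift: Line 3 101/580 = 17.4%, the legacy line 19/239 = 7.9% → Line 3
Line 3 has the higher rate in all 3 groups.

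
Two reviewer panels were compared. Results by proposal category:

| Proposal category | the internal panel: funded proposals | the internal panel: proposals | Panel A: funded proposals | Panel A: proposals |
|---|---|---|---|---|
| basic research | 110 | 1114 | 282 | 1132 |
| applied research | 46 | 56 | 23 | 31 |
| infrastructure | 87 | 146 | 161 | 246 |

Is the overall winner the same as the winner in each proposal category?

No

Basic research: the internal panel 110/1114 = 9.9%, Panel A 282/1132 = 24.9% → Panel A
Applied research: the internal panel 46/56 = 82.1%, Panel A 23/31 = 74.2% → the internal panel
Infrastructure: the internal panel 87/146 = 59.6%, Panel A 161/246 = 65.4% → Panel A
Overall: the internal panel 243/1316 = 18.5%, Panel A 466/1409 = 33.1% → Panel A
Neither sweeps: the internal panel wins 1 of 3 groups, Panel A wins 2. Panel A wins overall but not every group — no Simpson reversal.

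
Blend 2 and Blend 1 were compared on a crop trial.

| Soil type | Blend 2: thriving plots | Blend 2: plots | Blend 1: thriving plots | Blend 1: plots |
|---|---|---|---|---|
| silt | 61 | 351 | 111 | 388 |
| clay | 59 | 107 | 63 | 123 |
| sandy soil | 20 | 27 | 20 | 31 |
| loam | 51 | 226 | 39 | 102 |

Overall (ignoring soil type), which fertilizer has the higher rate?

Silt: Blend 2 61/351 = 17.4%, Blend 1 111/388 = 28.6% → Blend 1
Clay: Blend 2 59/107 = 55.1%, Blend 1 63/123 = 51.2% → Blend 2
Sandy soil: Blend 2 20/27 = 74.1%, Blend 1 20/31 = 64.5% → Blend 2
Loam: Blend 2 51/226 = 22.6%, Blend 1 39/102 = 38.2% → Blend 1
Overall: Blend 2 191/711 = 26.9%, Blend 1 233/644 = 36.2% → Blend 1
(Neither sweeps every soil group, but Blend 1 has the higher pooled rate.)

Blend 1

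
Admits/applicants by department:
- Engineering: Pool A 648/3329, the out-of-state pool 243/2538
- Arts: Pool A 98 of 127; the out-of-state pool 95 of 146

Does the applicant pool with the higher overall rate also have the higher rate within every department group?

Engineering: Pool A 648/3329 = 19.5%, the out-of-state pool 243/2538 = 9.6% → Pool A
Arts: Pool A 98/127 = 77.2%, the out-of-state pool 95/146 = 65.1% → Pool A
Overall: Pool A 746/3456 = 21.6%, the out-of-state pool 338/2684 = 12.6% → Pool A
Pool A wins overall and in every department group — no reversal.

Yes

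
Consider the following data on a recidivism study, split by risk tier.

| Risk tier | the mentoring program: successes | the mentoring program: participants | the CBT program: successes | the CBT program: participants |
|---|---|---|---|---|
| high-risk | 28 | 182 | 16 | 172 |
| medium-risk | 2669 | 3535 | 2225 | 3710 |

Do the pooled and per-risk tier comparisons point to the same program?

Yes

High-risk: the mentoring program 28/182 = 15.4%, the CBT program 16/172 = 9.3% → the mentoring program
Medium-risk: the mentoring program 2669/3535 = 75.5%, the CBT program 2225/3710 = 60.0% → the mentoring program
Overall: the mentoring program 2697/3717 = 72.6%, the CBT program 2241/3882 = 57.7% → the mentoring program
The mentoring program wins overall and in every risk group — no reversal.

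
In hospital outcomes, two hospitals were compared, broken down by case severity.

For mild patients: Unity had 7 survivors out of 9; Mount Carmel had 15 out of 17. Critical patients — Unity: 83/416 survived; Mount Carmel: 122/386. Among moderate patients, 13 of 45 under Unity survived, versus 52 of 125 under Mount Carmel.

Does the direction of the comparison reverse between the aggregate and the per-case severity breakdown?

Mild: Unity 7/9 = 77.8%, Mount Carmel 15/17 = 88.2% → Mount Carmel
Critical: Unity 83/416 = 20.0%, Mount Carmel 122/386 = 31.6% → Mount Carmel
Moderate: Unity 13/45 = 28.9%, Mount Carmel 52/125 = 41.6% → Mount Carmel
Overall: Unity 103/470 = 21.9%, Mount Carmel 189/528 = 35.8% → Mount Carmel
Mount Carmel wins overall and in every case group — no reversal.

No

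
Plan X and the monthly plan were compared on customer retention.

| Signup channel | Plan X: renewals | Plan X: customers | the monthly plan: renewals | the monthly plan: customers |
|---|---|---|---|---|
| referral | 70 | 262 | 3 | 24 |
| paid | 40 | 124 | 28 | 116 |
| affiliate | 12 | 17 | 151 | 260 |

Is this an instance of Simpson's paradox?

Referral: Plan X 70/262 = 26.7%, the monthly plan 3/24 = 12.5% → Plan X
Paid: Plan X 40/124 = 32.3%, the monthly plan 28/116 = 24.1% → Plan X
Affiliate: Plan X 12/17 = 70.6%, the monthly plan 151/260 = 58.1% → Plan X
Overall: Plan X 122/403 = 30.3%, the monthly plan 182/400 = 45.5% → the monthly plan
Plan X wins each signup group but the monthly plan wins overall — the comparison reverses. Plan X's customers skew toward referral, which has a lower base rate.

Yes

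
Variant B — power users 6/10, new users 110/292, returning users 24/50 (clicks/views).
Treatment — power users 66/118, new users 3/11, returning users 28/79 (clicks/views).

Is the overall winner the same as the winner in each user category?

Power users: Variant B 6/10 = 60.0%, Treatment 66/118 = 55.9% → Variant B
New users: Variant B 110/292 = 37.7%, Treatment 3/11 = 27.3% → Variant B
Returning users: Variant B 24/50 = 48.0%, Treatment 28/79 = 35.4% → Variant B
Overall: Variant B 140/352 = 39.8%, Treatment 97/208 = 46.6% → Treatment
Variant B wins each user group but Treatment wins overall — the comparison reverses. Variant B's views skew toward new users, which has a lower base rate.

No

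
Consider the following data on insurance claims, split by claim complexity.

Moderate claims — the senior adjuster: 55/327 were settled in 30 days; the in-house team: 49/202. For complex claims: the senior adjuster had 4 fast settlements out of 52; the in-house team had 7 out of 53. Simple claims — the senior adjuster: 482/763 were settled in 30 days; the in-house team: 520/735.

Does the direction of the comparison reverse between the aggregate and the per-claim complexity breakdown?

No

Moderate: the senior adjuster 55/327 = 16.8%, the in-house team 49/202 = 24.3% → the in-house team
Complex: the senior adjuster 4/52 = 7.7%, the in-house team 7/53 = 13.2% → the in-house team
Simple: the senior adjuster 482/763 = 63.2%, the in-house team 520/735 = 70.7% → the in-house team
Overall: the senior adjuster 541/1142 = 47.4%, the in-house team 576/990 = 58.2% → the in-house team
The in-house team wins overall and in every claim group — no reversal.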